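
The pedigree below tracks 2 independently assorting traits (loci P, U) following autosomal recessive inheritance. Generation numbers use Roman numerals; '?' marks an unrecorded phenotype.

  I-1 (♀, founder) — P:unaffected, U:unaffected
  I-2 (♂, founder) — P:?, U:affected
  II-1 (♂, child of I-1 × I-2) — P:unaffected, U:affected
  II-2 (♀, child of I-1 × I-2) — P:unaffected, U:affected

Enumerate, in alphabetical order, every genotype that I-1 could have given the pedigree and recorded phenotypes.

I-1 ∈ {PP Uu, Pp Uu}

P/I-1 un ·: PP|Pp
P/I-2 ? ·: PP|Pp|pp
P/II-1 un I-1×I-2: PP|Pp
P/II-2 un I-1×I-2: PP|Pp
⇒ P over [I-1,I-2,II-1,II-2]: 15 consistent
U/I-1 un ·: Uu
U/I-2 aff ·: uu
U/II-1 aff I-1×I-2: uu
U/II-2 aff I-1×I-2: uu
⇒ U over [I-1,I-2,II-1,II-2]: 1 consistent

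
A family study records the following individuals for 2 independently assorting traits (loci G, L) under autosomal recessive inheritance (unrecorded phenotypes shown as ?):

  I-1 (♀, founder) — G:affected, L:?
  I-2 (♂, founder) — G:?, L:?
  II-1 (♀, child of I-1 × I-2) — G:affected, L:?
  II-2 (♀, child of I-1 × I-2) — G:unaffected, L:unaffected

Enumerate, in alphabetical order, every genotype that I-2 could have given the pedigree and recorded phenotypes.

I-2 ∈ {Gg LL, Gg Ll, Gg ll}

G/I-1 aff ·: gg
G/I-2 ? ·: Gg
G/II-1 aff I-1×I-2: gg
G/II-2 un I-1×I-2: Gg
⇒ G over [I-1,I-2,II-1,II-2]: 1 consistent
L/I-1 ? ·: LL|Ll|ll
L/I-2 ? ·: LL|Ll|ll
L/II-1 ? I-1×I-2: LL|Ll|ll
L/II-2 un I-1×I-2: LL|Ll
⇒ L over [I-1,I-2,II-1,II-2]: 21 consistent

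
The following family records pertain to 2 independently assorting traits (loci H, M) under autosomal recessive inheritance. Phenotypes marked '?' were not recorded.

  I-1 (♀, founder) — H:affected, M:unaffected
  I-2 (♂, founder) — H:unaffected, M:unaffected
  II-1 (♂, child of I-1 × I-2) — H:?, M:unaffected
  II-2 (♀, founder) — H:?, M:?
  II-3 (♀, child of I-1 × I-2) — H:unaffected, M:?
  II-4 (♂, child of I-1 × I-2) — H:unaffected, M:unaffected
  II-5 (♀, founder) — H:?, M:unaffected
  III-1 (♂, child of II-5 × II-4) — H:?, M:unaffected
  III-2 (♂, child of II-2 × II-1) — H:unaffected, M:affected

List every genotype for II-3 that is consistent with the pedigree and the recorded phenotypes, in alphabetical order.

II-3 ∈ {Hh MM, Hh Mm, Hh mm}

H/I-1 aff ·: hh
H/I-2 un ·: HH|Hh
H/II-1 ? I-1×I-2: Hh|hh
H/II-2 ? ·: HH|Hh|hh
H/II-3 un I-1×I-2: Hh
H/II-4 un I-1×I-2: Hh
H/II-5 ? ·: HH|Hh|hh
H/III-1 ? II-5×II-4: HH|Hh|hh
H/III-2 un II-2×II-1: HH|Hh
⇒ H over [I-1,I-2,II-1,II-2,II-3,II-4,II-5,III-1,III-2]: 84 consistent
M/I-1 un ·: MM|Mm
M/I-2 un ·: MM|Mm
M/II-1 un I-1×I-2: Mm
M/II-2 ? ·: Mm|mm
M/II-3 ? I-1×I-2: MM|Mm|mm
M/II-4 un I-1×I-2: MM|Mm
M/II-5 un ·: MM|Mm
M/III-1 un II-5×II-4: MM|Mm
M/III-2 aff II-2×II-1: mm
⇒ M over [I-1,I-2,II-1,II-2,II-3,II-4,II-5,III-1,III-2]: 98 consistent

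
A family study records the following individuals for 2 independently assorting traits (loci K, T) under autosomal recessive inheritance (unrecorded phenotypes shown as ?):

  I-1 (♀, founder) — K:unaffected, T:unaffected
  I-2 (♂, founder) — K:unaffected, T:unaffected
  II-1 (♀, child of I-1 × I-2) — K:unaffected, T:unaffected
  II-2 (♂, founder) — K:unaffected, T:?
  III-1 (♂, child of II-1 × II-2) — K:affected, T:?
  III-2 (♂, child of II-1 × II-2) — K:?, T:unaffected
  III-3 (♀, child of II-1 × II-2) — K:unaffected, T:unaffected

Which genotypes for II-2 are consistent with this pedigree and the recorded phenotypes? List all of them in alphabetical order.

II-2 ∈ {Kk TT, Kk Tt, Kk tt}

K/I-1 un ·: KK|Kk
K/I-2 un ·: KK|Kk
K/II-1 un I-1×I-2: Kk
K/II-2 un ·: Kk
K/III-1 aff II-1×II-2: kk
K/III-2 ? II-1×II-2: KK|Kk|kk
K/III-3 un II-1×II-2: KK|Kk
⇒ K over [I-1,I-2,II-1,II-2,III-1,III-2,III-3]: 18 consistent
T/I-1 un ·: TT|Tt
T/I-2 un ·: TT|Tt
T/II-1 un I-1×I-2: TT|Tt
T/II-2 ? ·: TT|Tt|tt
T/III-1 ? II-1×II-2: TT|Tt|tt
T/III-2 un II-1×II-2: TT|Tt
T/III-3 un II-1×II-2: TT|Tt
⇒ T over [I-1,I-2,II-1,II-2,III-1,III-2,III-3]: 106 consistent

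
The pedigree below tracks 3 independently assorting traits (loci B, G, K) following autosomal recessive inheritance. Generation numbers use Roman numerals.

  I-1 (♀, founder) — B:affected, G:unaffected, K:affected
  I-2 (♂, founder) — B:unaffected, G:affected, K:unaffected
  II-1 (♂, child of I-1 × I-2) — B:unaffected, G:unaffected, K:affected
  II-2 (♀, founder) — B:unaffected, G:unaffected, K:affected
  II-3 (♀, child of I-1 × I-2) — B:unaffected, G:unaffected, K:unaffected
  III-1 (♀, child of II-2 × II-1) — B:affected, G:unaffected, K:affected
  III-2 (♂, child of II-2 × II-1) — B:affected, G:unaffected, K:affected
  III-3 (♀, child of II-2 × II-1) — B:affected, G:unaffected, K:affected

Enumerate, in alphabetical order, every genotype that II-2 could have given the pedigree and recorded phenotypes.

II-2 ∈ {Bb GG kk, Bb Gg kk}

B/I-1 aff ·: bb
B/I-2 un ·: BB|Bb
B/II-1 un I-1×I-2: Bb
B/II-2 un ·: Bb
B/II-3 un I-1×I-2: Bb
B/III-1 aff II-2×II-1: bb
B/III-2 aff II-2×II-1: bb
B/III-3 aff II-2×II-1: bb
⇒ B over [I-1,I-2,II-1,II-2,II-3,III-1,III-2,III-3]: 2 consistent
G/I-1 un ·: GG|Gg
G/I-2 aff ·: gg
G/II-1 un I-1×I-2: Gg
G/II-2 un ·: GG|Gg
G/II-3 un I-1×I-2: Gg
G/III-1 un II-2×II-1: GG|Gg
G/III-2 un II-2×II-1: GG|Gg
G/III-3 un II-2×II-1: GG|Gg
⇒ G over [I-1,I-2,II-1,II-2,II-3,III-1,III-2,III-3]: 32 consistent
K/I-1 aff ·: kk
K/I-2 un ·: Kk
K/II-1 aff I-1×I-2: kk
K/II-2 aff ·: kk
K/II-3 un I-1×I-2: Kk
K/III-1 aff II-2×II-1: kk
K/III-2 aff II-2×II-1: kk
K/III-3 aff II-2×II-1: kk
⇒ K over [I-1,I-2,II-1,II-2,II-3,III-1,III-2,III-3]: 1 consistent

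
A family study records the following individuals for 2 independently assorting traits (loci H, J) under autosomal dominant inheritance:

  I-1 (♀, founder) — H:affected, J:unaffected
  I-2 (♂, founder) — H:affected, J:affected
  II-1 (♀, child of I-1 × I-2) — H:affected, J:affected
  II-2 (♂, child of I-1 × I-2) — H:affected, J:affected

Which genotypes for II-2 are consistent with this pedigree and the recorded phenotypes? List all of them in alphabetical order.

II-2 ∈ {HH Jj, Hh Jj}

H/I-1 aff ·: Hh|HH
H/I-2 aff ·: Hh|HH
H/II-1 aff I-1×I-2: Hh|HH
H/II-2 aff I-1×I-2: Hh|HH
⇒ H over [I-1,I-2,II-1,II-2]: 13 consistent
J/I-1 un ·: jj
J/I-2 aff ·: Jj|JJ
J/II-1 aff I-1×I-2: Jj
J/II-2 aff I-1×I-2: Jj
⇒ J over [I-1,I-2,II-1,II-2]: 2 consistent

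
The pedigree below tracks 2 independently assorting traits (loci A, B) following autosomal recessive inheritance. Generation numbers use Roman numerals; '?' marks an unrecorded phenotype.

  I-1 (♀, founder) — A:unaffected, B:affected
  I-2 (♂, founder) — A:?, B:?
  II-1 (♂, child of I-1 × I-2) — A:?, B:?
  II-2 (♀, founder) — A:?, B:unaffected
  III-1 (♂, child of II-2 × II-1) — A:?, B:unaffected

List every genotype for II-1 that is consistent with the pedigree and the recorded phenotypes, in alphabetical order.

A/I-1 un ·: AA|Aa
A/I-2 ? ·: AA|Aa|aa
A/II-1 ? I-1×I-2: AA|Aa|aa
A/II-2 ? ·: AA|Aa|aa
A/III-1 ? II-2×II-1: AA|Aa|aa
⇒ A over [I-1,I-2,II-1,II-2,III-1]: 59 consistent
B/I-1 aff ·: bb
B/I-2 ? ·: BB|Bb|bb
B/II-1 ? I-1×I-2: Bb|bb
B/II-2 un ·: BB|Bb
B/III-1 un II-2×II-1: BB|Bb
⇒ B over [I-1,I-2,II-1,II-2,III-1]: 12 consistent

II-1 ∈ {AA Bb, AA bb, Aa Bb, Aa bb, aa Bb, aa bb}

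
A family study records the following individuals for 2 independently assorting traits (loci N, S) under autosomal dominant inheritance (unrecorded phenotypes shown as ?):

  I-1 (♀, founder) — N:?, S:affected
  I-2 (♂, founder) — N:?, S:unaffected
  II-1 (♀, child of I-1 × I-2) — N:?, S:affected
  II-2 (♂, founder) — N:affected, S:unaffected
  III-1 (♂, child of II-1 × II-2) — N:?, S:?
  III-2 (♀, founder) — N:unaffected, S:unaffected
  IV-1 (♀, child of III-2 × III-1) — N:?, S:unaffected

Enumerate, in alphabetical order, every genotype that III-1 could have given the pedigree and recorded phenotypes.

N/I-1 ? ·: nn|Nn|NN
N/I-2 ? ·: nn|Nn|NN
N/II-1 ? I-1×I-2: nn|Nn|NN
N/II-2 aff ·: Nn|NN
N/III-1 ? II-1×II-2: nn|Nn|NN
N/III-2 un ·: nn
N/IV-1 ? III-2×III-1: nn|Nn
⇒ N over [I-1,I-2,II-1,II-2,III-1,III-2,IV-1]: 85 consistent
S/I-1 aff ·: Ss|SS
S/I-2 un ·: ss
S/II-1 aff I-1×I-2: Ss
S/II-2 un ·: ss
S/III-1 ? II-1×II-2: ss|Ss
S/III-2 un ·: ss
S/IV-1 un III-2×III-1: ss
⇒ S over [I-1,I-2,II-1,II-2,III-1,III-2,IV-1]: 4 consistent

III-1 ∈ {NN Ss, NN ss, Nn Ss, Nn ss, nn Ss, nn ss}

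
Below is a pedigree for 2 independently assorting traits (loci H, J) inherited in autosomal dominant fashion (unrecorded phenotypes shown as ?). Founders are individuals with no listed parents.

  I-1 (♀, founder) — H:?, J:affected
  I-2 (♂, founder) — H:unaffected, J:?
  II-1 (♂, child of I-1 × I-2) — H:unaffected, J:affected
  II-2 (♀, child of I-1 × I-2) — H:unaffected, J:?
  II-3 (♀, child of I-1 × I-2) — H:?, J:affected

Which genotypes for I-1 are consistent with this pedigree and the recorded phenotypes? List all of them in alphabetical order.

I-1 ∈ {Hh JJ, Hh Jj, hh JJ, hh Jj}

H/I-1 ? ·: hh|Hh
H/I-2 un ·: hh
H/II-1 un I-1×I-2: hh
H/II-2 un I-1×I-2: hh
H/II-3 ? I-1×I-2: hh|Hh
⇒ H over [I-1,I-2,II-1,II-2,II-3]: 3 consistent
J/I-1 aff ·: Jj|JJ
J/I-2 ? ·: jj|Jj|JJ
J/II-1 aff I-1×I-2: Jj|JJ
J/II-2 ? I-1×I-2: jj|Jj|JJ
J/II-3 aff I-1×I-2: Jj|JJ
⇒ J over [I-1,I-2,II-1,II-2,II-3]: 32 consistent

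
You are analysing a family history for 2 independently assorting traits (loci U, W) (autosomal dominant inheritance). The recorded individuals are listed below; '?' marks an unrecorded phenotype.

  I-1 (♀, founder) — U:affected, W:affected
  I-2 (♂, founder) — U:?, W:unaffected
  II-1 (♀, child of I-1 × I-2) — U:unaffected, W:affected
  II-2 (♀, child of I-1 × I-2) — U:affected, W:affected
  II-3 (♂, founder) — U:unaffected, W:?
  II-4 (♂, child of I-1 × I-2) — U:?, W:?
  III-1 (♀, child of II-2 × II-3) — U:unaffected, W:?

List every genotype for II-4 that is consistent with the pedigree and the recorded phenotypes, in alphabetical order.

II-4 ∈ {UU Ww, UU ww, Uu Ww, Uu ww, uu Ww, uu ww}

U/I-1 aff ·: Uu
U/I-2 ? ·: uu|Uu
U/II-1 un I-1×I-2: uu
U/II-2 aff I-1×I-2: Uu
U/II-3 un ·: uu
U/II-4 ? I-1×I-2: uu|Uu|UU
U/III-1 un II-2×II-3: uu
⇒ U over [I-1,I-2,II-1,II-2,II-3,II-4,III-1]: 5 consistent
W/I-1 aff ·: Ww|WW
W/I-2 un ·: ww
W/II-1 aff I-1×I-2: Ww
W/II-2 aff I-1×I-2: Ww
W/II-3 ? ·: ww|Ww|WW
W/II-4 ? I-1×I-2: ww|Ww
W/III-1 ? II-2×II-3: ww|Ww|WW
⇒ W over [I-1,I-2,II-1,II-2,II-3,II-4,III-1]: 21 consistent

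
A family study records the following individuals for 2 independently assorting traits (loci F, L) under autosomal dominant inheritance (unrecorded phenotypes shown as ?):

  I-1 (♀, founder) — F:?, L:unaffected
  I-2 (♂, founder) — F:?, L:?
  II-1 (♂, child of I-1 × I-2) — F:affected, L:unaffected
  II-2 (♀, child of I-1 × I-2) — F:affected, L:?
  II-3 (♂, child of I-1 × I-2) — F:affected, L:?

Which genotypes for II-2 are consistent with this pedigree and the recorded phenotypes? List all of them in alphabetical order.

F/I-1 ? ·: ff|Ff|FF
F/I-2 ? ·: ff|Ff|FF
F/II-1 aff I-1×I-2: Ff|FF
F/II-2 aff I-1×I-2: Ff|FF
F/II-3 aff I-1×I-2: Ff|FF
⇒ F over [I-1,I-2,II-1,II-2,II-3]: 29 consistent
L/I-1 un ·: ll
L/I-2 ? ·: ll|Ll
L/II-1 un I-1×I-2: ll
L/II-2 ? I-1×I-2: ll|Ll
L/II-3 ? I-1×I-2: ll|Ll
⇒ L over [I-1,I-2,II-1,II-2,II-3]: 5 consistent

II-2 ∈ {FF Ll, FF ll, Ff Ll, Ff ll}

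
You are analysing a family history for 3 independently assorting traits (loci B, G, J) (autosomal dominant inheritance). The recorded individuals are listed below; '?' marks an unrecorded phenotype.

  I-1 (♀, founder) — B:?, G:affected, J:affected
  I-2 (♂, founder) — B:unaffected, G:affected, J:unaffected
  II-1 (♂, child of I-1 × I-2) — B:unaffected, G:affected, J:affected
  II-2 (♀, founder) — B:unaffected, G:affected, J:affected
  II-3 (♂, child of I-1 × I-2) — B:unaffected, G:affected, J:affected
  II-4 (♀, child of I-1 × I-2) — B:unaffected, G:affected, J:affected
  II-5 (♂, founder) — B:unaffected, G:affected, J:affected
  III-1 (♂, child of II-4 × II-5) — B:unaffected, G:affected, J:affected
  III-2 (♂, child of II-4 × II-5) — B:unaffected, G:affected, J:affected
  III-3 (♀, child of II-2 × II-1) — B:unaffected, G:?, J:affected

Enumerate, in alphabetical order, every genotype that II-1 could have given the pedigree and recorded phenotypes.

II-1 ∈ {bb GG Jj, bb Gg Jj}

B/I-1 ? ·: bb|Bb
B/I-2 un ·: bb
B/II-1 un I-1×I-2: bb
B/II-2 un ·: bb
B/II-3 un I-1×I-2: bb
B/II-4 un I-1×I-2: bb
B/II-5 un ·: bb
B/III-1 un II-4×II-5: bb
B/III-2 un II-4×II-5: bb
B/III-3 un II-2×II-1: bb
⇒ B over [I-1,I-2,II-1,II-2,II-3,II-4,II-5,III-1,III-2,III-3]: 2 consistent
G/I-1 aff ·: Gg|GG
G/I-2 aff ·: Gg|GG
G/II-1 aff I-1×I-2: Gg|GG
G/II-2 aff ·: Gg|GG
G/II-3 aff I-1×I-2: Gg|GG
G/II-4 aff I-1×I-2: Gg|GG
G/II-5 aff ·: Gg|GG
G/III-1 aff II-4×II-5: Gg|GG
G/III-2 aff II-4×II-5: Gg|GG
G/III-3 ? II-2×II-1: gg|Gg|GG
⇒ G over [I-1,I-2,II-1,II-2,II-3,II-4,II-5,III-1,III-2,III-3]: 639 consistent
J/I-1 aff ·: Jj|JJ
J/I-2 un ·: jj
J/II-1 aff I-1×I-2: Jj
J/II-2 aff ·: Jj|JJ
J/II-3 aff I-1×I-2: Jj
J/II-4 aff I-1×I-2: Jj
J/II-5 aff ·: Jj|JJ
J/III-1 aff II-4×II-5: Jj|JJ
J/III-2 aff II-4×II-5: Jj|JJ
J/III-3 aff II-2×II-1: Jj|JJ
⇒ J over [I-1,I-2,II-1,II-2,II-3,II-4,II-5,III-1,III-2,III-3]: 64 consistent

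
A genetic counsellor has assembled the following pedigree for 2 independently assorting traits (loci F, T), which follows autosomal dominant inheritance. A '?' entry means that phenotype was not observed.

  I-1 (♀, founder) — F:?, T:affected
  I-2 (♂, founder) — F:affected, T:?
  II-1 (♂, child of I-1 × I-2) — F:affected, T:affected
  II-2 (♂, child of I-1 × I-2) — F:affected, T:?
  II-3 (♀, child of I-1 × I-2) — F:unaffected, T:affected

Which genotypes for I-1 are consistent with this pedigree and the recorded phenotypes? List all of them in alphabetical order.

F/I-1 ? ·: ff|Ff
F/I-2 aff ·: Ff
F/II-1 aff I-1×I-2: Ff|FF
F/II-2 aff I-1×I-2: Ff|FF
F/II-3 un I-1×I-2: ff
⇒ F over [I-1,I-2,II-1,II-2,II-3]: 5 consistent
T/I-1 aff ·: Tt|TT
T/I-2 ? ·: tt|Tt|TT
T/II-1 aff I-1×I-2: Tt|TT
T/II-2 ? I-1×I-2: tt|Tt|TT
T/II-3 aff I-1×I-2: Tt|TT
⇒ T over [I-1,I-2,II-1,II-2,II-3]: 32 consistent

I-1 ∈ {Ff TT, Ff Tt, ff TT, ff Tt}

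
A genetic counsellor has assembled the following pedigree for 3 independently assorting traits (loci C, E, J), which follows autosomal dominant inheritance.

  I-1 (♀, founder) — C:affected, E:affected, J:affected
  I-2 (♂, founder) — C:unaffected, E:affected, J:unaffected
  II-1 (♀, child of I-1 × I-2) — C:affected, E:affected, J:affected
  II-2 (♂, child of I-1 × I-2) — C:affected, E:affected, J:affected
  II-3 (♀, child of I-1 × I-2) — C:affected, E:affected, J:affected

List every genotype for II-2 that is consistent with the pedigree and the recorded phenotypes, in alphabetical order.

II-2 ∈ {Cc EE Jj, Cc Ee Jj}

C/I-1 aff ·: Cc|CC
C/I-2 un ·: cc
C/II-1 aff I-1×I-2: Cc
C/II-2 aff I-1×I-2: Cc
C/II-3 aff I-1×I-2: Cc
⇒ C over [I-1,I-2,II-1,II-2,II-3]: 2 consistent
E/I-1 aff ·: Ee|EE
E/I-2 aff ·: Ee|EE
E/II-1 aff I-1×I-2: Ee|EE
E/II-2 aff I-1×I-2: Ee|EE
E/II-3 aff I-1×I-2: Ee|EE
⇒ E over [I-1,I-2,II-1,II-2,II-3]: 25 consistent
J/I-1 aff ·: Jj|JJ
J/I-2 un ·: jj
J/II-1 aff I-1×I-2: Jj
J/II-2 aff I-1×I-2: Jj
J/II-3 aff I-1×I-2: Jj
⇒ J over [I-1,I-2,II-1,II-2,II-3]: 2 consistent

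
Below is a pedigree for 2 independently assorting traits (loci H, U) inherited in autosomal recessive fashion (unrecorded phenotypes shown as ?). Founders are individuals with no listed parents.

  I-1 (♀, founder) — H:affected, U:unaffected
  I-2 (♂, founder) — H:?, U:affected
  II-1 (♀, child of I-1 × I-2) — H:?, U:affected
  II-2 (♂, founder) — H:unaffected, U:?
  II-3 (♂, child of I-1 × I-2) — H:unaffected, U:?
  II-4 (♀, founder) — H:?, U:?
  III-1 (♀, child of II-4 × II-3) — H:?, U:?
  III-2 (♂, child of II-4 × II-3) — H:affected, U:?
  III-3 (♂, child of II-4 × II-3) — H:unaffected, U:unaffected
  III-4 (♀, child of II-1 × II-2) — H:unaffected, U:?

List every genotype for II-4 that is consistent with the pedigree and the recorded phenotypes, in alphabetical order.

II-4 ∈ {Hh UU, Hh Uu, Hh uu, hh UU, hh Uu, hh uu}

H/I-1 aff ·: hh
H/I-2 ? ·: HH|Hh
H/II-1 ? I-1×I-2: Hh|hh
H/II-2 un ·: HH|Hh
H/II-3 un I-1×I-2: Hh
H/II-4 ? ·: Hh|hh
H/III-1 ? II-4×II-3: HH|Hh|hh
H/III-2 aff II-4×II-3: hh
H/III-3 un II-4×II-3: HH|Hh
H/III-4 un II-1×II-2: HH|Hh
⇒ H over [I-1,I-2,II-1,II-2,II-3,II-4,III-1,III-2,III-3,III-4]: 80 consistent
U/I-1 un ·: Uu
U/I-2 aff ·: uu
U/II-1 aff I-1×I-2: uu
U/II-2 ? ·: UU|Uu|uu
U/II-3 ? I-1×I-2: Uu|uu
U/II-4 ? ·: UU|Uu|uu
U/III-1 ? II-4×II-3: UU|Uu|uu
U/III-2 ? II-4×II-3: UU|Uu|uu
U/III-3 un II-4×II-3: UU|Uu
U/III-4 ? II-1×II-2: Uu|uu
⇒ U over [I-1,I-2,II-1,II-2,II-3,II-4,III-1,III-2,III-3,III-4]: 140 consistent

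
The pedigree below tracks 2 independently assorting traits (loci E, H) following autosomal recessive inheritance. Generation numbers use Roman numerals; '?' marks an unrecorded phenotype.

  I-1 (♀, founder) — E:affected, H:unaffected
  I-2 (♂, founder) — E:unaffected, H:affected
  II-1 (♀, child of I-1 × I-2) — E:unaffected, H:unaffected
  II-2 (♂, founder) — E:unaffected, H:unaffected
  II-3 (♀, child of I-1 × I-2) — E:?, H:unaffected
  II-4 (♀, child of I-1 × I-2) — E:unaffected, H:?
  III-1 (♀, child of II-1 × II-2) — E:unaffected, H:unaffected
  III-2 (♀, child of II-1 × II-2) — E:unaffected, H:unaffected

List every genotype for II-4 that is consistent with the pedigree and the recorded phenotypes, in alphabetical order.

E/I-1 aff ·: ee
E/I-2 un ·: EE|Ee
E/II-1 un I-1×I-2: Ee
E/II-2 un ·: EE|Ee
E/II-3 ? I-1×I-2: Ee|ee
E/II-4 un I-1×I-2: Ee
E/III-1 un II-1×II-2: EE|Ee
E/III-2 un II-1×II-2: EE|Ee
⇒ E over [I-1,I-2,II-1,II-2,II-3,II-4,III-1,III-2]: 24 consistent
H/I-1 un ·: HH|Hh
H/I-2 aff ·: hh
H/II-1 un I-1×I-2: Hh
H/II-2 un ·: HH|Hh
H/II-3 un I-1×I-2: Hh
H/II-4 ? I-1×I-2: Hh|hh
H/III-1 un II-1×II-2: HH|Hh
H/III-2 un II-1×II-2: HH|Hh
⇒ H over [I-1,I-2,II-1,II-2,II-3,II-4,III-1,III-2]: 24 consistent

II-4 ∈ {Ee Hh, Ee hh}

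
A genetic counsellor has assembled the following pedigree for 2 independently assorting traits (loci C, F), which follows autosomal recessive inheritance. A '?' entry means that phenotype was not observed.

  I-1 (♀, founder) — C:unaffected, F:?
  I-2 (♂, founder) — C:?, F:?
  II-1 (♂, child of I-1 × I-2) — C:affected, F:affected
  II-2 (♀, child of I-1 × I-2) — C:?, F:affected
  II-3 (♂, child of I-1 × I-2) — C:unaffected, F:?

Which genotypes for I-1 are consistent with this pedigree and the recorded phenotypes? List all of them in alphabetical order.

I-1 ∈ {Cc Ff, Cc ff}

C/I-1 un ·: Cc
C/I-2 ? ·: Cc|cc
C/II-1 aff I-1×I-2: cc
C/II-2 ? I-1×I-2: CC|Cc|cc
C/II-3 un I-1×I-2: CC|Cc
⇒ C over [I-1,I-2,II-1,II-2,II-3]: 8 consistent
F/I-1 ? ·: Ff|ff
F/I-2 ? ·: Ff|ff
F/II-1 aff I-1×I-2: ff
F/II-2 aff I-1×I-2: ff
F/II-3 ? I-1×I-2: FF|Ff|ff
⇒ F over [I-1,I-2,II-1,II-2,II-3]: 8 consistent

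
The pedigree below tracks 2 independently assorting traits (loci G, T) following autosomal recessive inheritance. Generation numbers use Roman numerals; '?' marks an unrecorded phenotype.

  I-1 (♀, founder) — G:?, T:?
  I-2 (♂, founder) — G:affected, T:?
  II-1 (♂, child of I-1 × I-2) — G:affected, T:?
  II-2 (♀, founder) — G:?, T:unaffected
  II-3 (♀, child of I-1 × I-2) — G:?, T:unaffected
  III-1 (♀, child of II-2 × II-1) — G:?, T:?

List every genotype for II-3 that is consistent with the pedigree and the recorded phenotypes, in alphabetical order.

G/I-1 ? ·: Gg|gg
G/I-2 aff ·: gg
G/II-1 aff I-1×I-2: gg
G/II-2 ? ·: GG|Gg|gg
G/II-3 ? I-1×I-2: Gg|gg
G/III-1 ? II-2×II-1: Gg|gg
⇒ G over [I-1,I-2,II-1,II-2,II-3,III-1]: 12 consistent
T/I-1 ? ·: TT|Tt|tt
T/I-2 ? ·: TT|Tt|tt
T/II-1 ? I-1×I-2: TT|Tt|tt
T/II-2 un ·: TT|Tt
T/II-3 un I-1×I-2: TT|Tt
T/III-1 ? II-2×II-1: TT|Tt|tt
⇒ T over [I-1,I-2,II-1,II-2,II-3,III-1]: 83 consistent

II-3 ∈ {Gg TT, Gg Tt, gg TT, gg Tt}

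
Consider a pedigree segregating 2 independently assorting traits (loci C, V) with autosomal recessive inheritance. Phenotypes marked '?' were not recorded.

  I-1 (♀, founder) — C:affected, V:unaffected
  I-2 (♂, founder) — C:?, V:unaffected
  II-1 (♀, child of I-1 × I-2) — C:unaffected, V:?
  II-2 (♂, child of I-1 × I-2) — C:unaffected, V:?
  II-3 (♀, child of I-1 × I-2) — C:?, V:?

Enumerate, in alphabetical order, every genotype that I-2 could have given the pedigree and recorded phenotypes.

C/I-1 aff ·: cc
C/I-2 ? ·: CC|Cc
C/II-1 un I-1×I-2: Cc
C/II-2 un I-1×I-2: Cc
C/II-3 ? I-1×I-2: Cc|cc
⇒ C over [I-1,I-2,II-1,II-2,II-3]: 3 consistent
V/I-1 un ·: VV|Vv
V/I-2 un ·: VV|Vv
V/II-1 ? I-1×I-2: VV|Vv|vv
V/II-2 ? I-1×I-2: VV|Vv|vv
V/II-3 ? I-1×I-2: VV|Vv|vv
⇒ V over [I-1,I-2,II-1,II-2,II-3]: 44 consistent

I-2 ∈ {CC VV, CC Vv, Cc VV, Cc Vv}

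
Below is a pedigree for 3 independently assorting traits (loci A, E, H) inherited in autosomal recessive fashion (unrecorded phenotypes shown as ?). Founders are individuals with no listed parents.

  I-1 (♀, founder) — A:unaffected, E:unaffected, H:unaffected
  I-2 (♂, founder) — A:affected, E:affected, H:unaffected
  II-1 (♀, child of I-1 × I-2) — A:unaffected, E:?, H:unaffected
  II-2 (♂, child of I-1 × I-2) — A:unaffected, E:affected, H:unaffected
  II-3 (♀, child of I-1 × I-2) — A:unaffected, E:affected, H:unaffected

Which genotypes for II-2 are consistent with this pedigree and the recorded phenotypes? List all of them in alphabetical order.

II-2 ∈ {Aa ee HH, Aa ee Hh}

A/I-1 un ·: AA|Aa
A/I-2 aff ·: aa
A/II-1 un I-1×I-2: Aa
A/II-2 un I-1×I-2: Aa
A/II-3 un I-1×I-2: Aa
⇒ A over [I-1,I-2,II-1,II-2,II-3]: 2 consistent
E/I-1 un ·: Ee
E/I-2 aff ·: ee
E/II-1 ? I-1×I-2: Ee|ee
E/II-2 aff I-1×I-2: ee
E/II-3 aff I-1×I-2: ee
⇒ E over [I-1,I-2,II-1,II-2,II-3]: 2 consistent
H/I-1 un ·: HH|Hh
H/I-2 un ·: HH|Hh
H/II-1 un I-1×I-2: HH|Hh
H/II-2 un I-1×I-2: HH|Hh
H/II-3 un I-1×I-2: HH|Hh
⇒ H over [I-1,I-2,II-1,II-2,II-3]: 25 consistent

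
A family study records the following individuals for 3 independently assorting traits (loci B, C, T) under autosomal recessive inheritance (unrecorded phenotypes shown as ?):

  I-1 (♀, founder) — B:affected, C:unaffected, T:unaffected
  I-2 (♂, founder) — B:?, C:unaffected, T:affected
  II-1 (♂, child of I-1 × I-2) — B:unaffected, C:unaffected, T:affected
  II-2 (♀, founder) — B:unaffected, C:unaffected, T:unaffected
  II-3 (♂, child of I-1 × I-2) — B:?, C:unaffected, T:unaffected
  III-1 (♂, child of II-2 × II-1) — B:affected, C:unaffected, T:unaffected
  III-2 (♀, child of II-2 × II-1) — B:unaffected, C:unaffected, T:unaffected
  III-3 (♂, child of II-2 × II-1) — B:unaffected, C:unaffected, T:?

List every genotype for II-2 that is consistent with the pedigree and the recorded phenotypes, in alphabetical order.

B/I-1 aff ·: bb
B/I-2 ? ·: BB|Bb
B/II-1 un I-1×I-2: Bb
B/II-2 un ·: Bb
B/II-3 ? I-1×I-2: Bb|bb
B/III-1 aff II-2×II-1: bb
B/III-2 un II-2×II-1: BB|Bb
B/III-3 un II-2×II-1: BB|Bb
⇒ B over [I-1,I-2,II-1,II-2,II-3,III-1,III-2,III-3]: 12 consistent
C/I-1 un ·: CC|Cc
C/I-2 un ·: CC|Cc
C/II-1 un I-1×I-2: CC|Cc
C/II-2 un ·: CC|Cc
C/II-3 un I-1×I-2: CC|Cc
C/III-1 un II-2×II-1: CC|Cc
C/III-2 un II-2×II-1: CC|Cc
C/III-3 un II-2×II-1: CC|Cc
⇒ C over [I-1,I-2,II-1,II-2,II-3,III-1,III-2,III-3]: 159 consistent
T/I-1 un ·: Tt
T/I-2 aff ·: tt
T/II-1 aff I-1×I-2: tt
T/II-2 un ·: TT|Tt
T/II-3 un I-1×I-2: Tt
T/III-1 un II-2×II-1: Tt
T/III-2 un II-2×II-1: Tt
T/III-3 ? II-2×II-1: Tt|tt
⇒ T over [I-1,I-2,II-1,II-2,II-3,III-1,III-2,III-3]: 3 consistent

II-2 ∈ {Bb CC TT, Bb CC Tt, Bb Cc TT, Bb Cc Tt}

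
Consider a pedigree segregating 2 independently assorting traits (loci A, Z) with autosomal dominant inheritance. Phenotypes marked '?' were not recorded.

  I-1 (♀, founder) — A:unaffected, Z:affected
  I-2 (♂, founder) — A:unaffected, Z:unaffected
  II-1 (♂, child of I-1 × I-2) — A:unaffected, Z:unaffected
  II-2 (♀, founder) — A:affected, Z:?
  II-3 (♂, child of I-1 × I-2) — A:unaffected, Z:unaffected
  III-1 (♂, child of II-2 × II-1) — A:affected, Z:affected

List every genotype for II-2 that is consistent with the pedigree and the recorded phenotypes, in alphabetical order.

A/I-1 un ·: aa
A/I-2 un ·: aa
A/II-1 un I-1×I-2: aa
A/II-2 aff ·: Aa|AA
A/II-3 un I-1×I-2: aa
A/III-1 aff II-2×II-1: Aa
⇒ A over [I-1,I-2,II-1,II-2,II-3,III-1]: 2 consistent
Z/I-1 aff ·: Zz
Z/I-2 un ·: zz
Z/II-1 un I-1×I-2: zz
Z/II-2 ? ·: Zz|ZZ
Z/II-3 un I-1×I-2: zz
Z/III-1 aff II-2×II-1: Zz
⇒ Z over [I-1,I-2,II-1,II-2,II-3,III-1]: 2 consistent

II-2 ∈ {AA ZZ, AA Zz, Aa ZZ, Aa Zz}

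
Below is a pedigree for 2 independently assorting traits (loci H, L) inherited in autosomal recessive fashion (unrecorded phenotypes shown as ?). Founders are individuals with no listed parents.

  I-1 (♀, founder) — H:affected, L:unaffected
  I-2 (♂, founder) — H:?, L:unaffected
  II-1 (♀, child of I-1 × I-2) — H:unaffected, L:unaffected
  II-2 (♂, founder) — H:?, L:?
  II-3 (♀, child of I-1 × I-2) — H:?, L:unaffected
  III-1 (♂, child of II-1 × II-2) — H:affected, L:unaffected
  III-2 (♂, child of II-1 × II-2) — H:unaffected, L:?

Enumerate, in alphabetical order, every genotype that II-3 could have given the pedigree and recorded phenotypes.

II-3 ∈ {Hh LL, Hh Ll, hh LL, hh Ll}

H/I-1 aff ·: hh
H/I-2 ? ·: HH|Hh
H/II-1 un I-1×I-2: Hh
H/II-2 ? ·: Hh|hh
H/II-3 ? I-1×I-2: Hh|hh
H/III-1 aff II-1×II-2: hh
H/III-2 un II-1×II-2: HH|Hh
⇒ H over [I-1,I-2,II-1,II-2,II-3,III-1,III-2]: 9 consistent
L/I-1 un ·: LL|Ll
L/I-2 un ·: LL|Ll
L/II-1 un I-1×I-2: LL|Ll
L/II-2 ? ·: LL|Ll|ll
L/II-3 un I-1×I-2: LL|Ll
L/III-1 un II-1×II-2: LL|Ll
L/III-2 ? II-1×II-2: LL|Ll|ll
⇒ L over [I-1,I-2,II-1,II-2,II-3,III-1,III-2]: 114 consistent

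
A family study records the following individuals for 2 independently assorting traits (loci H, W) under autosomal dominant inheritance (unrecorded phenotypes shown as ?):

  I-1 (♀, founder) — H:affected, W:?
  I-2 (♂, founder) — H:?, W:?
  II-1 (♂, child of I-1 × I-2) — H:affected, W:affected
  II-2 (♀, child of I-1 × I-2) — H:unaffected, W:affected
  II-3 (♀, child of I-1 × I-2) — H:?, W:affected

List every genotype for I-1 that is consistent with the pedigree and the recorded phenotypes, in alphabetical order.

I-1 ∈ {Hh WW, Hh Ww, Hh ww}

H/I-1 aff ·: Hh
H/I-2 ? ·: hh|Hh
H/II-1 aff I-1×I-2: Hh|HH
H/II-2 un I-1×I-2: hh
H/II-3 ? I-1×I-2: hh|Hh|HH
⇒ H over [I-1,I-2,II-1,II-2,II-3]: 8 consistent
W/I-1 ? ·: ww|Ww|WW
W/I-2 ? ·: ww|Ww|WW
W/II-1 aff I-1×I-2: Ww|WW
W/II-2 aff I-1×I-2: Ww|WW
W/II-3 aff I-1×I-2: Ww|WW
⇒ W over [I-1,I-2,II-1,II-2,II-3]: 29 consistent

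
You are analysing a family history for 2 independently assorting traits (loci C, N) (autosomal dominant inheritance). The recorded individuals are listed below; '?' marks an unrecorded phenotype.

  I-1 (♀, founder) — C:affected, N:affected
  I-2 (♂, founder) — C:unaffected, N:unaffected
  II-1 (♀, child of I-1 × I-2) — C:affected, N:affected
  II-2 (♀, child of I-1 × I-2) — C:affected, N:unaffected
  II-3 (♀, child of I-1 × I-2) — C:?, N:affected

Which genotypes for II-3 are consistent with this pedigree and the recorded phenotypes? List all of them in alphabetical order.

C/I-1 aff ·: Cc|CC
C/I-2 un ·: cc
C/II-1 aff I-1×I-2: Cc
C/II-2 aff I-1×I-2: Cc
C/II-3 ? I-1×I-2: cc|Cc
⇒ C over [I-1,I-2,II-1,II-2,II-3]: 3 consistent
N/I-1 aff ·: Nn
N/I-2 un ·: nn
N/II-1 aff I-1×I-2: Nn
N/II-2 un I-1×I-2: nn
N/II-3 aff I-1×I-2: Nn
⇒ N over [I-1,I-2,II-1,II-2,II-3]: 1 consistent

II-3 ∈ {Cc Nn, cc Nn}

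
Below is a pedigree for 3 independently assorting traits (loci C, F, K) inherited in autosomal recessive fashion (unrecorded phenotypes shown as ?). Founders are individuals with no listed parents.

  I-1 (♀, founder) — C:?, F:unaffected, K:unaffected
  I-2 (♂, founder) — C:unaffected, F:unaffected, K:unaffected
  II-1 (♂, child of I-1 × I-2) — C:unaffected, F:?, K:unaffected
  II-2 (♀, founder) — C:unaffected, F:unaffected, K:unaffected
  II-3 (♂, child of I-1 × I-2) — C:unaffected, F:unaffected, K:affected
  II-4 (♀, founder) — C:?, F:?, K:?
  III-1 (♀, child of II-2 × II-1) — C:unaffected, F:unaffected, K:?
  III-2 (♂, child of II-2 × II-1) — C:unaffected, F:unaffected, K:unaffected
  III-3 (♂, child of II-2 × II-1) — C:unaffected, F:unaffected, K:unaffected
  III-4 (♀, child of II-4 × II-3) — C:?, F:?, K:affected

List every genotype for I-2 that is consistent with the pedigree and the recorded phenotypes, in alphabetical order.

C/I-1 ? ·: CC|Cc|cc
C/I-2 un ·: CC|Cc
C/II-1 un I-1×I-2: CC|Cc
C/II-2 un ·: CC|Cc
C/II-3 un I-1×I-2: CC|Cc
C/II-4 ? ·: CC|Cc|cc
C/III-1 un II-2×II-1: CC|Cc
C/III-2 un II-2×II-1: CC|Cc
C/III-3 un II-2×II-1: CC|Cc
C/III-4 ? II-4×II-3: CC|Cc|cc
⇒ C over [I-1,I-2,II-1,II-2,II-3,II-4,III-1,III-2,III-3,III-4]: 1085 consistent
F/I-1 un ·: FF|Ff
F/I-2 un ·: FF|Ff
F/II-1 ? I-1×I-2: FF|Ff|ff
F/II-2 un ·: FF|Ff
F/II-3 un I-1×I-2: FF|Ff
F/II-4 ? ·: FF|Ff|ff
F/III-1 un II-2×II-1: FF|Ff
F/III-2 un II-2×II-1: FF|Ff
F/III-3 un II-2×II-1: FF|Ff
F/III-4 ? II-4×II-3: FF|Ff|ff
⇒ F over [I-1,I-2,II-1,II-2,II-3,II-4,III-1,III-2,III-3,III-4]: 883 consistent
K/I-1 un ·: Kk
K/I-2 un ·: Kk
K/II-1 un I-1×I-2: KK|Kk
K/II-2 un ·: KK|Kk
K/II-3 aff I-1×I-2: kk
K/II-4 ? ·: Kk|kk
K/III-1 ? II-2×II-1: KK|Kk|kk
K/III-2 un II-2×II-1: KK|Kk
K/III-3 un II-2×II-1: KK|Kk
K/III-4 aff II-4×II-3: kk
⇒ K over [I-1,I-2,II-1,II-2,II-3,II-4,III-1,III-2,III-3,III-4]: 58 consistent

I-2 ∈ {CC FF Kk, CC Ff Kk, Cc FF Kk, Cc Ff Kk}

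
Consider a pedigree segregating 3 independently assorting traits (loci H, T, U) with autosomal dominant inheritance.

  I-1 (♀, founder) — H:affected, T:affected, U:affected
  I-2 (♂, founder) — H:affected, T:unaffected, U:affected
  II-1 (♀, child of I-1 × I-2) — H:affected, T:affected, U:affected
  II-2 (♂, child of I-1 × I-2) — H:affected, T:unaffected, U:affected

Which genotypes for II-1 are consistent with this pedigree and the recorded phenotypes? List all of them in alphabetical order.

II-1 ∈ {HH Tt UU, HH Tt Uu, Hh Tt UU, Hh Tt Uu}

H/I-1 aff ·: Hh|HH
H/I-2 aff ·: Hh|HH
H/II-1 aff I-1×I-2: Hh|HH
H/II-2 aff I-1×I-2: Hh|HH
⇒ H over [I-1,I-2,II-1,II-2]: 13 consistent
T/I-1 aff ·: Tt
T/I-2 un ·: tt
T/II-1 aff I-1×I-2: Tt
T/II-2 un I-1×I-2: tt
⇒ T over [I-1,I-2,II-1,II-2]: 1 consistent
U/I-1 aff ·: Uu|UU
U/I-2 aff ·: Uu|UU
U/II-1 aff I-1×I-2: Uu|UU
U/II-2 aff I-1×I-2: Uu|UU
⇒ U over [I-1,I-2,II-1,II-2]: 13 consistent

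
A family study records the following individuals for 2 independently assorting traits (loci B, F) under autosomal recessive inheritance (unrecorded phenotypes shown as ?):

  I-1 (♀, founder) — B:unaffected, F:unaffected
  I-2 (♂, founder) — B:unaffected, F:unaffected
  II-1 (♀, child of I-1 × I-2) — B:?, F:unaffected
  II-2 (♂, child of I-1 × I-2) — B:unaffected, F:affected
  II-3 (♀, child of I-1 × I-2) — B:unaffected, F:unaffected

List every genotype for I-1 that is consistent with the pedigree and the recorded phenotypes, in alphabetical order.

I-1 ∈ {BB Ff, Bb Ff}

B/I-1 un ·: BB|Bb
B/I-2 un ·: BB|Bb
B/II-1 ? I-1×I-2: BB|Bb|bb
B/II-2 un I-1×I-2: BB|Bb
B/II-3 un I-1×I-2: BB|Bb
⇒ B over [I-1,I-2,II-1,II-2,II-3]: 29 consistent
F/I-1 un ·: Ff
F/I-2 un ·: Ff
F/II-1 un I-1×I-2: FF|Ff
F/II-2 aff I-1×I-2: ff
F/II-3 un I-1×I-2: FF|Ff
⇒ F over [I-1,I-2,II-1,II-2,II-3]: 4 consistent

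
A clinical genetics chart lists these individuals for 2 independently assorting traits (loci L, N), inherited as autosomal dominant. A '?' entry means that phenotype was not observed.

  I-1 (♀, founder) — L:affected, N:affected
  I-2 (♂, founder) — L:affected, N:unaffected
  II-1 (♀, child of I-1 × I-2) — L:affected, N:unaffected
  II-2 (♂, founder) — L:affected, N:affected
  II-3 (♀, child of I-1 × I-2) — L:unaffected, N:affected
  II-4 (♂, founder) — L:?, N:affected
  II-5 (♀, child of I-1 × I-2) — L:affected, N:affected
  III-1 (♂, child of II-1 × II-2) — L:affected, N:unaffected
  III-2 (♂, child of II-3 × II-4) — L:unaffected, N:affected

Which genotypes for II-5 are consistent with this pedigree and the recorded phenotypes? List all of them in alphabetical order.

II-5 ∈ {LL Nn, Ll Nn}

L/I-1 aff ·: Ll
L/I-2 aff ·: Ll
L/II-1 aff I-1×I-2: Ll|LL
L/II-2 aff ·: Ll|LL
L/II-3 un I-1×I-2: ll
L/II-4 ? ·: ll|Ll
L/II-5 aff I-1×I-2: Ll|LL
L/III-1 aff II-1×II-2: Ll|LL
L/III-2 un II-3×II-4: ll
⇒ L over [I-1,I-2,II-1,II-2,II-3,II-4,II-5,III-1,III-2]: 28 consistent
N/I-1 aff ·: Nn
N/I-2 un ·: nn
N/II-1 un I-1×I-2: nn
N/II-2 aff ·: Nn
N/II-3 aff I-1×I-2: Nn
N/II-4 aff ·: Nn|NN
N/II-5 aff I-1×I-2: Nn
N/III-1 un II-1×II-2: nn
N/III-2 aff II-3×II-4: Nn|NN
⇒ N over [I-1,I-2,II-1,II-2,II-3,II-4,II-5,III-1,III-2]: 4 consistent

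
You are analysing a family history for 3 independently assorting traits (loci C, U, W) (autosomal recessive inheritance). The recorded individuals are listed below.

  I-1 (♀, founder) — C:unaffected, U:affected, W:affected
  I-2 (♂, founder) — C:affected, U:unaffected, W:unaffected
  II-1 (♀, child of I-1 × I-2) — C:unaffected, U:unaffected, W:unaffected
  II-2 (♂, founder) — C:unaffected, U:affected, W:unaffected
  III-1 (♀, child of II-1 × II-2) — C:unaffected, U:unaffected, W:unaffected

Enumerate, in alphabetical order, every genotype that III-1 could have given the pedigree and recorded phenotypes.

III-1 ∈ {CC Uu WW, CC Uu Ww, Cc Uu WW, Cc Uu Ww}

C/I-1 un ·: CC|Cc
C/I-2 aff ·: cc
C/II-1 un I-1×I-2: Cc
C/II-2 un ·: CC|Cc
C/III-1 un II-1×II-2: CC|Cc
⇒ C over [I-1,I-2,II-1,II-2,III-1]: 8 consistent
U/I-1 aff ·: uu
U/I-2 un ·: UU|Uu
U/II-1 un I-1×I-2: Uu
U/II-2 aff ·: uu
U/III-1 un II-1×II-2: Uu
⇒ U over [I-1,I-2,II-1,II-2,III-1]: 2 consistent
W/I-1 aff ·: ww
W/I-2 un ·: WW|Ww
W/II-1 un I-1×I-2: Ww
W/II-2 un ·: WW|Ww
W/III-1 un II-1×II-2: WW|Ww
⇒ W over [I-1,I-2,II-1,II-2,III-1]: 8 consistent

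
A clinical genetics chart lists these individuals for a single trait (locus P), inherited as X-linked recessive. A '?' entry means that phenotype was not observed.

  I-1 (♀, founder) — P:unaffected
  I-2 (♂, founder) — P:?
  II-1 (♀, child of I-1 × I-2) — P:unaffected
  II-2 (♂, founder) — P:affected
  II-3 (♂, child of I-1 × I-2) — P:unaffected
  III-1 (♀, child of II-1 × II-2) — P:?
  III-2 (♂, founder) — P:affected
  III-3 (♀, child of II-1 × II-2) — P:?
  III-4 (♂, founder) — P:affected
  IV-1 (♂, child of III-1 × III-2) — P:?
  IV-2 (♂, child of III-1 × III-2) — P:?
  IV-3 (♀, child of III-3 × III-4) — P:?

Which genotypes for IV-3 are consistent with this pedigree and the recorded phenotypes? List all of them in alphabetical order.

IV-3 ∈ {X^PX^p, X^pX^p}

P/I-1 un ·: X^PX^P|X^PX^p
P/I-2 ? ·: X^PY|X^pY
P/II-1 un I-1×I-2: X^PX^P|X^PX^p
P/II-2 aff ·: X^pY
P/II-3 un I-1×I-2: X^PY
P/III-1 ? II-1×II-2: X^PX^p|X^pX^p
P/III-2 aff ·: X^pY
P/III-3 ? II-1×II-2: X^PX^p|X^pX^p
P/III-4 aff ·: X^pY
P/IV-1 ? III-1×III-2: X^PY|X^pY
P/IV-2 ? III-1×III-2: X^PY|X^pY
P/IV-3 ? III-3×III-4: X^PX^p|X^pX^p
⇒ P over [I-1,I-2,II-1,II-2,II-3,III-1,III-2,III-3,III-4,IV-1,IV-2,IV-3]: 61 consistent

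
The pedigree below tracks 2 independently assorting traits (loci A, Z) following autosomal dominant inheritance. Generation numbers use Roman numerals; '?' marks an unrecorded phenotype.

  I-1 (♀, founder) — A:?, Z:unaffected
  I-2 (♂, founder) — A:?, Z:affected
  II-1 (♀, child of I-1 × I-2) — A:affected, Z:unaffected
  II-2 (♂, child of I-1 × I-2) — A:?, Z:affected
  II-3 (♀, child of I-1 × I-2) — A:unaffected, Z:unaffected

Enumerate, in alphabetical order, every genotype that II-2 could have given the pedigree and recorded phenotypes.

A/I-1 ? ·: aa|Aa
A/I-2 ? ·: aa|Aa
A/II-1 aff I-1×I-2: Aa|AA
A/II-2 ? I-1×I-2: aa|Aa|AA
A/II-3 un I-1×I-2: aa
⇒ A over [I-1,I-2,II-1,II-2,II-3]: 10 consistent
Z/I-1 un ·: zz
Z/I-2 aff ·: Zz
Z/II-1 un I-1×I-2: zz
Z/II-2 aff I-1×I-2: Zz
Z/II-3 un I-1×I-2: zz
⇒ Z over [I-1,I-2,II-1,II-2,II-3]: 1 consistent

II-2 ∈ {AA Zz, Aa Zz, aa Zz}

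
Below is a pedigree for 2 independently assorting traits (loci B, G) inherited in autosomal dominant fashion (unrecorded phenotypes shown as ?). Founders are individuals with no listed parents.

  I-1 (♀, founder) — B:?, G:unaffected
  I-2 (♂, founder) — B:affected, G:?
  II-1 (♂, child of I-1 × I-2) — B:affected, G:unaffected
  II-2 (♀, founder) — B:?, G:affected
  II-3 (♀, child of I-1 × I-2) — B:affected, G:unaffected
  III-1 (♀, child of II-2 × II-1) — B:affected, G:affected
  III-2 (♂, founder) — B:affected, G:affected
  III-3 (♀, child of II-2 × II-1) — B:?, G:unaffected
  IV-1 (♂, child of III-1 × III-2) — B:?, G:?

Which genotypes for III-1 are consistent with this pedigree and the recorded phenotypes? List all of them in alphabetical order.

III-1 ∈ {BB Gg, Bb Gg}

B/I-1 ? ·: bb|Bb|BB
B/I-2 aff ·: Bb|BB
B/II-1 aff I-1×I-2: Bb|BB
B/II-2 ? ·: bb|Bb|BB
B/II-3 aff I-1×I-2: Bb|BB
B/III-1 aff II-2×II-1: Bb|BB
B/III-2 aff ·: Bb|BB
B/III-3 ? II-2×II-1: bb|Bb|BB
B/IV-1 ? III-1×III-2: bb|Bb|BB
⇒ B over [I-1,I-2,II-1,II-2,II-3,III-1,III-2,III-3,IV-1]: 568 consistent
G/I-1 un ·: gg
G/I-2 ? ·: gg|Gg
G/II-1 un I-1×I-2: gg
G/II-2 aff ·: Gg
G/II-3 un I-1×I-2: gg
G/III-1 aff II-2×II-1: Gg
G/III-2 aff ·: Gg|GG
G/III-3 un II-2×II-1: gg
G/IV-1 ? III-1×III-2: gg|Gg|GG
⇒ G over [I-1,I-2,II-1,II-2,II-3,III-1,III-2,III-3,IV-1]: 10 consistent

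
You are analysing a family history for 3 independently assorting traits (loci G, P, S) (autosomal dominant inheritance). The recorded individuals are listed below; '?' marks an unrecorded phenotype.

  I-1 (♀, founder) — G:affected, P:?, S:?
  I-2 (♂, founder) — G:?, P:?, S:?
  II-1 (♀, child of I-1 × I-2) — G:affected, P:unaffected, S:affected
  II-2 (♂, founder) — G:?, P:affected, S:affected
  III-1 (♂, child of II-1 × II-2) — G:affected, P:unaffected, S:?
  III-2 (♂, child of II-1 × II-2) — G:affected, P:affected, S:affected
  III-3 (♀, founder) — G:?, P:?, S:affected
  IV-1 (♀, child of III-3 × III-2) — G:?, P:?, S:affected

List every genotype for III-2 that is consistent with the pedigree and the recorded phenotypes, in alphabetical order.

G/I-1 aff ·: Gg|GG
G/I-2 ? ·: gg|Gg|GG
G/II-1 aff I-1×I-2: Gg|GG
G/II-2 ? ·: gg|Gg|GG
G/III-1 aff II-1×II-2: Gg|GG
G/III-2 aff II-1×II-2: Gg|GG
G/III-3 ? ·: gg|Gg|GG
G/IV-1 ? III-3×III-2: gg|Gg|GG
⇒ G over [I-1,I-2,II-1,II-2,III-1,III-2,III-3,IV-1]: 387 consistent
P/I-1 ? ·: pp|Pp
P/I-2 ? ·: pp|Pp
P/II-1 un I-1×I-2: pp
P/II-2 aff ·: Pp
P/III-1 un II-1×II-2: pp
P/III-2 aff II-1×II-2: Pp
P/III-3 ? ·: pp|Pp|PP
P/IV-1 ? III-3×III-2: pp|Pp|PP
⇒ P over [I-1,I-2,II-1,II-2,III-1,III-2,III-3,IV-1]: 28 consistent
S/I-1 ? ·: ss|Ss|SS
S/I-2 ? ·: ss|Ss|SS
S/II-1 aff I-1×I-2: Ss|SS
S/II-2 aff ·: Ss|SS
S/III-1 ? II-1×II-2: ss|Ss|SS
S/III-2 aff II-1×II-2: Ss|SS
S/III-3 aff ·: Ss|SS
S/IV-1 aff III-3×III-2: Ss|SS
⇒ S over [I-1,I-2,II-1,II-2,III-1,III-2,III-3,IV-1]: 313 consistent

III-2 ∈ {GG Pp SS, GG Pp Ss, Gg Pp SS, Gg Pp Ss}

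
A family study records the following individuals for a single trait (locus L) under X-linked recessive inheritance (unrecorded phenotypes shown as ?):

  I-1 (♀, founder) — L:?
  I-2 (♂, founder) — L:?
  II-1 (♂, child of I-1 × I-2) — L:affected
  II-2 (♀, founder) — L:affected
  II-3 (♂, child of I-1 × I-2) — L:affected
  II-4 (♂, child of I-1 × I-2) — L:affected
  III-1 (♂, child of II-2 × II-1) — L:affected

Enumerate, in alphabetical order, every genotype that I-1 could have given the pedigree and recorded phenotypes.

L/I-1 ? ·: X^LX^l|X^lX^l
L/I-2 ? ·: X^LY|X^lY
L/II-1 aff I-1×I-2: X^lY
L/II-2 aff ·: X^lX^l
L/II-3 aff I-1×I-2: X^lY
L/II-4 aff I-1×I-2: X^lY
L/III-1 aff II-2×II-1: X^lY
⇒ L over [I-1,I-2,II-1,II-2,II-3,II-4,III-1]: 4 consistent

I-1 ∈ {X^LX^l, X^lX^l}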